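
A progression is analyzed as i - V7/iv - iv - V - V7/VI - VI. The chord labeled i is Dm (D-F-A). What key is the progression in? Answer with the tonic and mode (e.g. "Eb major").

D minor

i is given as D-F-A — a minor triad with root D.
If D is scale degree 1 and the mode makes that degree carry a minor triad, the tonic is D and the mode is minor.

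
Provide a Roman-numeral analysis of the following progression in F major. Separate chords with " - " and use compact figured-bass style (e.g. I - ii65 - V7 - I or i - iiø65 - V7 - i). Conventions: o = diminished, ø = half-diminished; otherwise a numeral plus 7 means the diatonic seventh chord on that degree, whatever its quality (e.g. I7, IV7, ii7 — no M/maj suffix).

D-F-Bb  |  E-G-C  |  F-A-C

D-F-Bb: major triad on Bb = scale degree 4 → IV6.
E-G-C: root C is the dominant; major triad there is V6.
F-A-C: root F is the tonic; major triad there is I.

IV6 - V6 - I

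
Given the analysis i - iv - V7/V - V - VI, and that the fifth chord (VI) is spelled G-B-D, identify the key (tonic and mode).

B minor

The chord G is a major triad rooted on G; its label is VI.
VI on G implies G is the submediant; that puts the tonic at B, and the uppercase numeral fits minor mode.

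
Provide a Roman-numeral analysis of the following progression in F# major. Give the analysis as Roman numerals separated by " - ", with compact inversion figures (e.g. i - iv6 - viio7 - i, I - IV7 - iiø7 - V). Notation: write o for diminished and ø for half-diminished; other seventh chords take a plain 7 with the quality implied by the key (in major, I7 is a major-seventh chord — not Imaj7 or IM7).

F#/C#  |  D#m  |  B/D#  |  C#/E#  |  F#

F#/C#: root F# is the tonic; major triad there is I64.
D#m: root D# is the submediant; minor triad there is vi.
B/D# has root B, degree 4 in F# major, so IV6.
C#/E#: major triad on C# = scale degree 5 → V6.
F#: root F# is the tonic; major triad there is I.

I64 - vi - IV6 - V6 - I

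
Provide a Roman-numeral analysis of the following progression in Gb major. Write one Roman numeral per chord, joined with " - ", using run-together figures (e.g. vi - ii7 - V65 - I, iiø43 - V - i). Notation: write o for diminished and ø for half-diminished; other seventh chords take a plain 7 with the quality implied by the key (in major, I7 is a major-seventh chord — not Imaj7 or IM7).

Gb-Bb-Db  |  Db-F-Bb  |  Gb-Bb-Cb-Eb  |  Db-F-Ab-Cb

I - iii6 - IV43 - V7

Gb-Bb-Db: major triad on Gb = scale degree 1 → I.
Db-F-Bb: minor triad on Bb = scale degree 3 → iii6.
Gb-Bb-Cb-Eb: root Cb is the subdominant; major seventh chord there is IV43.
Db-F-Ab-Cb: root Db is the dominant; dominant seventh chord there is V7.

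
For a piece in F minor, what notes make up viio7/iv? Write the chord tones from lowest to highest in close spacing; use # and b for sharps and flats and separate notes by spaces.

The slash marks an applied leading-tone chord: viio of iv. In F minor, iv is Bb, so the leading tone to it is A, a half step below.
Building a fully diminished seventh chord on A gives A-C-Eb-Gb.

A C Eb Gb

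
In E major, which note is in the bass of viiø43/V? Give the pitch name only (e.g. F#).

E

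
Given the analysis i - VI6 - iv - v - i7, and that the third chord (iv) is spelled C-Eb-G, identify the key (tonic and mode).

The anchor chord is a minor triad on C, labeled iv.
If C is scale degree 4 and the mode makes that degree carry a minor triad, the tonic is G and the mode is minor.

G minor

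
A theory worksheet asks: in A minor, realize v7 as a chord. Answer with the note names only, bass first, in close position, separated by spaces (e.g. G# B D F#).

The numeral's case and figure indicate a minor seventh chord. In A minor its root, the dominant, is E.
That chord is spelled E-G-B-D.

E G B D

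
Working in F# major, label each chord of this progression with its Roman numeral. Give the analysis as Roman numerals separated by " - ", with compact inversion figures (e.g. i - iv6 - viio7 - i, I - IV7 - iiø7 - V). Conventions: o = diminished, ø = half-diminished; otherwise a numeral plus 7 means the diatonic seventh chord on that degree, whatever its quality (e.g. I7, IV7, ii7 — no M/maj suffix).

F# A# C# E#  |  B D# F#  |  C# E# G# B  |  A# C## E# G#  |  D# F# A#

I7 - IV - V7 - V7/vi - vi

F#-A#-C#-E#: root F# is the tonic; major seventh chord there is I7.
B-D#-F# has root B, degree 4 in F# major, so IV.
C#-E#-G#-B has root C#, degree 5 in F# major, so V7.
A#-C##-E#-G#: a dominant seventh chord on A#, the applied dominant of vi → V7/vi.
D#-F#-A#: minor triad on D# = scale degree 6 → vi.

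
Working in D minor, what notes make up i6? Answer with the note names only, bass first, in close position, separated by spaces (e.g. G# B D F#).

F A D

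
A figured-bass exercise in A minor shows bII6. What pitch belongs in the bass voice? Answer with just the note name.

D

bII in A minor has root Bb; the chord is Bb-D-F.
The figure 6 means first inversion — the third is in the bass.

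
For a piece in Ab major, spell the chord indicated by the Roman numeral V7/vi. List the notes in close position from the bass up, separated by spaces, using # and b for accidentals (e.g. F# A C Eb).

C E G Bb

The slash means an applied dominant: we want the dominant of vi. In Ab major, vi is F minor, and its dominant is built on C.
Building a dominant seventh chord on C gives C-E-G-Bb.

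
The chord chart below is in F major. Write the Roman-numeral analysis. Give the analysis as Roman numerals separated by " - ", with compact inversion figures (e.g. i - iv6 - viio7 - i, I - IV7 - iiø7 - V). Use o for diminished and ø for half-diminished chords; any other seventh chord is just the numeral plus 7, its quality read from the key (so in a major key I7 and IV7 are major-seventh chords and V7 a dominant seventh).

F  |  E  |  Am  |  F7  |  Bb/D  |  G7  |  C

I - V/iii - iii - V7/IV - IV6 - V7/V - V

F: major triad on F = scale degree 1 → I.
E: a major triad on E, the applied dominant of iii → V/iii.
Am: root A is the mediant; minor triad there is iii.
F7: a dominant seventh chord on F, the applied dominant of IV → V7/IV.
Bb/D has root Bb, degree 4 in F major, so IV6.
G7 is the secondary dominant of V (dominant seventh chord on G): V7/V.
C: root C is the dominant; major triad there is V.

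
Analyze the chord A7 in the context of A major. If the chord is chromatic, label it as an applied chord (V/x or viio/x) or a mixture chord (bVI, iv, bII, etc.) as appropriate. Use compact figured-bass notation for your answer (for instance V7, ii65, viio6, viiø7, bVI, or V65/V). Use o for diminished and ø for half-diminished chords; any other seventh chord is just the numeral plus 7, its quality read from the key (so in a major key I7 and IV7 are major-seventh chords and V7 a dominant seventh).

V7/IV

The pitches A-C#-E-G form a dominant seventh chord rooted on A.
A is not a diatonic chord root with this quality in A major, but it lies a perfect fifth above D (IV), so the chord functions as an applied dominant of IV.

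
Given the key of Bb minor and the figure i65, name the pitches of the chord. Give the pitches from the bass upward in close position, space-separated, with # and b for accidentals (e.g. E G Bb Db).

The numeral's case and figure indicate a minor seventh chord. In Bb minor its root, the first degree, is Bb.
That chord is spelled Bb-Db-F-Ab.
The figured bass 65 indicates first inversion, placing the third (Db) in the bass: Db-F-Ab-Bb.

Db F Ab Bb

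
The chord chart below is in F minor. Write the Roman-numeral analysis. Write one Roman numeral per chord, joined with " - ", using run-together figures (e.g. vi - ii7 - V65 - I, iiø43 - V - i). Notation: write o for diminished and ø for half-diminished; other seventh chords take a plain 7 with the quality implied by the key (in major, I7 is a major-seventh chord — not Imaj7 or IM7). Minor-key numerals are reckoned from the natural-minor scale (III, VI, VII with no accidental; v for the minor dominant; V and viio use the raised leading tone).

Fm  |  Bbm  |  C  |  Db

i - iv - V - VI

Fm: minor triad on F = scale degree 1 → i.
Bbm: minor triad on Bb = scale degree 4 → iv.
C: root C is the dominant; major triad there is V.
Db: major triad on Db = scale degree 6 → VI.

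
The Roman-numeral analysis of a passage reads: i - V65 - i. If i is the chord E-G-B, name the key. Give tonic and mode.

E minor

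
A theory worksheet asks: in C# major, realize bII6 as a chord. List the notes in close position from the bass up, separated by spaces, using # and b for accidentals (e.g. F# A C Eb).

Scale degree 2 in C# major is D#; lowering it a half step gives D. bII6 is the Neapolitan sixth — a major triad on the lowered second degree, here in its customary first inversion.
So the chord is D-F#-A, a major triad.
The figured bass 6 indicates first inversion, placing the third (F#) in the bass: F#-A-D.

F# A D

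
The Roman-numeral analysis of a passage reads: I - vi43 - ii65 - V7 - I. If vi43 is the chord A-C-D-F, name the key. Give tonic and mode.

F major

The anchor chord is a minor seventh chord on D, labeled vi43.
If D is scale degree 6 and the mode makes that degree carry a minor seventh chord, the tonic is F and the mode is major.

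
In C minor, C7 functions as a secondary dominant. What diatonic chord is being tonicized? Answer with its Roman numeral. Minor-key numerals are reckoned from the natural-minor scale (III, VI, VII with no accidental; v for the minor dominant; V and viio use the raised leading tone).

The chord is a dominant seventh chord on C.
A dominant resolves down a perfect fifth: C → F. In C minor, F is scale degree 4, i.e. iv.

iv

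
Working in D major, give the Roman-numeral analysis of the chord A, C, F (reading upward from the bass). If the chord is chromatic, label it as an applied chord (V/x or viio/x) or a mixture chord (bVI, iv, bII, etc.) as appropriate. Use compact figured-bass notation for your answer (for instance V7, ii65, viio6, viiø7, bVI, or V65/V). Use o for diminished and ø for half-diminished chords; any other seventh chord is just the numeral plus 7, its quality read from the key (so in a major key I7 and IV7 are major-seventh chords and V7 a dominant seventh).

bIII6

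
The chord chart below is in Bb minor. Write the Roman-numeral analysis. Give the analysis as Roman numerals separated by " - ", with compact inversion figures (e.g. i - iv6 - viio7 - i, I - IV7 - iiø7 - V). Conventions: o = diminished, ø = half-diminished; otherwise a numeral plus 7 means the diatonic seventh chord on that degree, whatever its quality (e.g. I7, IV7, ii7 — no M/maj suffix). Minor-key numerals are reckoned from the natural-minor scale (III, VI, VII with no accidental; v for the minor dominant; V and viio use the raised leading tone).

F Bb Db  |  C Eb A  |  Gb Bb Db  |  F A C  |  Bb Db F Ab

i64 - viio6 - VI - V - i7

F-Bb-Db: minor triad on Bb = scale degree 1 → i64.
C-Eb-A: diminished triad on A = scale degree 7 → viio6.
Gb-Bb-Db: major triad on Gb = scale degree 6 → VI.
F-A-C has root F, degree 5 in Bb minor, so V.
Bb-Db-F-Ab: root Bb is the tonic; minor seventh chord there is i7.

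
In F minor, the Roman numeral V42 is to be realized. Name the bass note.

V in F minor has root C; the chord is C-E-G-Bb.
The figure 42 means third inversion — the seventh is in the bass.

Bb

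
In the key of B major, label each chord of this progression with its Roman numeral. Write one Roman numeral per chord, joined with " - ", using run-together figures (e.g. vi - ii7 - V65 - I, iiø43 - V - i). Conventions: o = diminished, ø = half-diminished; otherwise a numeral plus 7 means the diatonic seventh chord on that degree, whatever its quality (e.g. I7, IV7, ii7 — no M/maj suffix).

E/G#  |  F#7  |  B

IV6 - V7 - I

E/G#: root E is the subdominant; major triad there is IV6.
F#7: root F# is the dominant; dominant seventh chord there is V7.
B: major triad on B = scale degree 1 → I.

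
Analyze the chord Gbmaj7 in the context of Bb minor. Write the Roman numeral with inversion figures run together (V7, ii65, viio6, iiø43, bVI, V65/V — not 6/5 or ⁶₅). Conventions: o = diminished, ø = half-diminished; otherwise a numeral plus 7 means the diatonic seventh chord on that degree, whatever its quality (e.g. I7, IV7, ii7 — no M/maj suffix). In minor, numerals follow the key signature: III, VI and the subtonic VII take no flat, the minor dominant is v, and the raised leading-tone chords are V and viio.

VI7

The pitches Gb-Bb-Db-F form a major seventh chord rooted on Gb.
In Bb minor, Gb is the submediant; the diatonic major seventh chord there is VI7.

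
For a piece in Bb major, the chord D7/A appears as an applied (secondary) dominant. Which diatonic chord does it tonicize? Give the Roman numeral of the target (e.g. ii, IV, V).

The chord is a dominant seventh chord on D.
A dominant resolves down a perfect fifth: D → G. In Bb major, G is scale degree 6, i.e. vi.

vi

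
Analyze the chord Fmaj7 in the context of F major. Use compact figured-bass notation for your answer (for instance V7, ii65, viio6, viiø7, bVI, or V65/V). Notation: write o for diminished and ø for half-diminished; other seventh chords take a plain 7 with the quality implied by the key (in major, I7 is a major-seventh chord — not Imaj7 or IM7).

I7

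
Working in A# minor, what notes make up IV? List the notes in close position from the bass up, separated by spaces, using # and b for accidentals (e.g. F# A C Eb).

D# F## A#

IV is the major subdominant, borrowed from the parallel major. In A# minor that root is D#.
So the chord is D#-F##-A#, a major triad.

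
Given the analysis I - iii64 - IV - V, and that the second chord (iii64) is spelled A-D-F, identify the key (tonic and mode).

Bb major

The chord Dm/A is a minor triad rooted on D; its label is iii64.
Counting down 2 scale steps from D places the tonic on Bb; a minor triad on degree 3 is diatonic only in major.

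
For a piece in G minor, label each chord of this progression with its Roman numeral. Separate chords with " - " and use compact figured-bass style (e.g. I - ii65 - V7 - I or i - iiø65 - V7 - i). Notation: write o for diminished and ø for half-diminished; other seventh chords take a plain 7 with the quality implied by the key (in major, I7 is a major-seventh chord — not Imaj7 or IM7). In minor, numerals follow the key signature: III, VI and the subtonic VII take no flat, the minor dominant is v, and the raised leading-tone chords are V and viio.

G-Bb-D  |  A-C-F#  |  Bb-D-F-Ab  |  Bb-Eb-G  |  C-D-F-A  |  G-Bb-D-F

i - viio6 - V7/VI - VI64 - v42 - i7

G-Bb-D: minor triad on G = scale degree 1 → i.
A-C-F# has root F#, degree 7 in G minor, so viio6.
Bb-D-F-Ab: a dominant seventh chord on Bb, the applied dominant of VI → V7/VI.
Bb-Eb-G has root Eb, degree 6 in G minor, so VI64.
C-D-F-A: root D is the dominant; minor seventh chord there is v42.
G-Bb-D-F: root G is the tonic; minor seventh chord there is i7.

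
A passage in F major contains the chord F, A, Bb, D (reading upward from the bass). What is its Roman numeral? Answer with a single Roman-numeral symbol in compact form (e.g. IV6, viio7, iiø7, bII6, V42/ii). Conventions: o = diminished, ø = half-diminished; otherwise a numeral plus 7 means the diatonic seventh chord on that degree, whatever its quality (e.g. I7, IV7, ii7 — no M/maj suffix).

IV43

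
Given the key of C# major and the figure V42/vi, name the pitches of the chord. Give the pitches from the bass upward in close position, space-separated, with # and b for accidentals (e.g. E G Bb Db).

D# E# G## B#

The slash means an applied dominant: we want the dominant of vi. In C# major, vi is A# minor, and its dominant is built on E#.
Building a dominant seventh chord on E# gives E#-G##-B#-D#.
With the 42 figure the chord is in third inversion; from the bass D# upward in close position it reads D#-E#-G##-B#.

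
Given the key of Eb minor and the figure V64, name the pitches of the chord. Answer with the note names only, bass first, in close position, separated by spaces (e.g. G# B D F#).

F Bb D

In Eb minor, the dominant is Bb. The dominant is major (leading tone raised), so V is a major triad.
Stacking thirds from Bb gives Bb-D-F.
With the 64 figure the chord is in second inversion; from the bass F upward in close position it reads F-Bb-D.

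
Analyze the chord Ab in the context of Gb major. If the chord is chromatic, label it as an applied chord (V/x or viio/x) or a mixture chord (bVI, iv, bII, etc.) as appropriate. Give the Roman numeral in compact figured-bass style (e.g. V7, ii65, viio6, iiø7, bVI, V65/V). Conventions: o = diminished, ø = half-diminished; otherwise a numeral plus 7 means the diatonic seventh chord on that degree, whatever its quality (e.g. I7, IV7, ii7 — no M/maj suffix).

The pitches Ab-C-Eb form a major triad rooted on Ab.
Ab is not a diatonic chord root with this quality in Gb major, but it lies a perfect fifth above Db (V), so the chord functions as an applied dominant of V.

V/V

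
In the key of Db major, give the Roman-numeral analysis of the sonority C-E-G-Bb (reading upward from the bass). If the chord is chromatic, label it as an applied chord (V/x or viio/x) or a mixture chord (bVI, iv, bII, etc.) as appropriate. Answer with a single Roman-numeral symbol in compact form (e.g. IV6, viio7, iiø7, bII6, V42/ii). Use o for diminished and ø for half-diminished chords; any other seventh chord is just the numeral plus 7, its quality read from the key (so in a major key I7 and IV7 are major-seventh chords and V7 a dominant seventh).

The pitches C-E-G-Bb form a dominant seventh chord rooted on C.
C is not a diatonic chord root with this quality in Db major, but it lies a perfect fifth above F (iii), so the chord functions as an applied dominant of iii.

V7/iii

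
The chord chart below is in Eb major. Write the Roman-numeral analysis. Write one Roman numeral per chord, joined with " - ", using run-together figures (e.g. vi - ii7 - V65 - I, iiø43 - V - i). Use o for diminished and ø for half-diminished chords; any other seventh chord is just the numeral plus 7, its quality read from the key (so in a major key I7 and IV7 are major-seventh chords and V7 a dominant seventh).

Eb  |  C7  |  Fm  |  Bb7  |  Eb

Eb: major triad on Eb = scale degree 1 → I.
C7: chromatic; C is V of ii, so V7/ii.
Fm: minor triad on F = scale degree 2 → ii.
Bb7: root Bb is the dominant; dominant seventh chord there is V7.
Eb: root Eb is the tonic; major triad there is I.

I - V7/ii - ii - V7 - I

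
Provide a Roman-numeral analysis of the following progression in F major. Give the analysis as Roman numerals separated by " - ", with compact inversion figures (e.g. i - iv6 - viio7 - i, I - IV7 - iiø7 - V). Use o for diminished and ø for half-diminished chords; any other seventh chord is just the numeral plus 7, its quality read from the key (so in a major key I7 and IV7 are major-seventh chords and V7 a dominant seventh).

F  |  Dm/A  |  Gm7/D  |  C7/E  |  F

I - vi64 - ii43 - V65 - I

F has root F, degree 1 in F major, so I.
Dm/A: root D is the submediant; minor triad there is vi64.
Gm7/D: root G is the supertonic; minor seventh chord there is ii43.
C7/E: dominant seventh chord on C = scale degree 5 → V65.
F has root F, degree 1 in F major, so I.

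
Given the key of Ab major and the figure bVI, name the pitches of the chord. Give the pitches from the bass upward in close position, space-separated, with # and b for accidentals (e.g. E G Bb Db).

Fb Ab Cb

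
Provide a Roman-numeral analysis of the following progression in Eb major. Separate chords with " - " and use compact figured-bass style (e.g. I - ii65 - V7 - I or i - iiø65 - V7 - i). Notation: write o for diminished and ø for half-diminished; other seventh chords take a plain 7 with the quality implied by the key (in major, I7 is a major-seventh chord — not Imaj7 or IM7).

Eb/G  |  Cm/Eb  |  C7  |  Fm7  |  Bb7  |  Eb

I6 - vi6 - V7/ii - ii7 - V7 - I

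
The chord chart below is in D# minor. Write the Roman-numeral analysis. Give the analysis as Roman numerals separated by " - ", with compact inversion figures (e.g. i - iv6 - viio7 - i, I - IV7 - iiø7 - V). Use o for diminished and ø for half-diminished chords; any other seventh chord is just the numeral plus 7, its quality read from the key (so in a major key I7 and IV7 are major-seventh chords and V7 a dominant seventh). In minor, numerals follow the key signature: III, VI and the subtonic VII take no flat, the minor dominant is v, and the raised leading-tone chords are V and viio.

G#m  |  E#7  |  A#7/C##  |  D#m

iv - V7/V - V65 - i

G#m: minor triad on G# = scale degree 4 → iv.
E#7: chromatic; E# is V of V, so V7/V.
A#7/C## has root A#, degree 5 in D# minor, so V65.
D#m has root D#, degree 1 in D# minor, so i.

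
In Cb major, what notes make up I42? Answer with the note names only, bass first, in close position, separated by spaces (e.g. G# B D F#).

Bb Cb Eb Gb

The numeral's case and figure indicate a major seventh chord. In Cb major its root, scale degree 1, is Cb.
Stacking thirds from Cb gives Cb-Eb-Gb-Bb.
The figured bass 42 indicates third inversion, placing the seventh (Bb) in the bass: Bb-Cb-Eb-Gb.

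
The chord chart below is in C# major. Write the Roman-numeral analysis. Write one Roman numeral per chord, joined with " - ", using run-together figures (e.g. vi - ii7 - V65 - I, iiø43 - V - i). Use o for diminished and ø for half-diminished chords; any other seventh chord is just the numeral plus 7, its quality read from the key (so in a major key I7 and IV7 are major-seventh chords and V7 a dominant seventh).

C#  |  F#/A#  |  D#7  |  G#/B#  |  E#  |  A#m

I - IV6 - V7/V - V6 - V/vi - vi

C#: root C# is the tonic; major triad there is I.
F#/A#: major triad on F# = scale degree 4 → IV6.
D#7 is the secondary dominant of V (dominant seventh chord on D#): V7/V.
G#/B# has root G#, degree 5 in C# major, so V6.
E# is the secondary dominant of vi (major triad on E#): V/vi.
A#m has root A#, degree 6 in C# major, so vi.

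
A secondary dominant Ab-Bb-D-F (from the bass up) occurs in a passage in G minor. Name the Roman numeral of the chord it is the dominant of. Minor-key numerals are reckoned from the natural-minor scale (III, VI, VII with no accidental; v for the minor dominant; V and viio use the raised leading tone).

The chord is a dominant seventh chord on Bb.
A dominant resolves down a perfect fifth: Bb → Eb. In G minor, Eb is scale degree 6, i.e. VI.

VI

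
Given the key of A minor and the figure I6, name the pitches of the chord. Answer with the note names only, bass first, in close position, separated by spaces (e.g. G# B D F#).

I6 is the major tonic (Picardy third), borrowed from the parallel major. In A minor that root is A.
So the chord is A-C#-E, a major triad.
With the 6 figure the chord is in first inversion; from the bass C# upward in close position it reads C#-E-A.

C# E A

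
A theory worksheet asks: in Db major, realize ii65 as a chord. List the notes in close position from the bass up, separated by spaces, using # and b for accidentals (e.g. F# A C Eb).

The numeral's case and figure indicate a minor seventh chord. In Db major its root, the supertonic, is Eb.
That chord is spelled Eb-Gb-Bb-Db.
The figured bass 65 indicates first inversion, placing the third (Gb) in the bass: Gb-Bb-Db-Eb.

Gb Bb Db Eb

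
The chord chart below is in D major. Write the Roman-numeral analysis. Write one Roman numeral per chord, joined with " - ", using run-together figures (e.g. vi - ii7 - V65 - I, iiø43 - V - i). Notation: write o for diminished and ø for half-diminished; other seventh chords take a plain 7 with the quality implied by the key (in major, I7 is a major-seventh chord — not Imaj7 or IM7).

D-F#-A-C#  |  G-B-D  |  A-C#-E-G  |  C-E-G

I7 - IV - V7 - bVII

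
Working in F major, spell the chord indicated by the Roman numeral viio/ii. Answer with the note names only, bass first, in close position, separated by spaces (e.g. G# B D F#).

F# A C

viio/ii is a secondary leading-tone chord. The target ii is G in F major; the applied chord is rooted a semitone below, on F#.
Building a diminished triad on F# gives F#-A-C.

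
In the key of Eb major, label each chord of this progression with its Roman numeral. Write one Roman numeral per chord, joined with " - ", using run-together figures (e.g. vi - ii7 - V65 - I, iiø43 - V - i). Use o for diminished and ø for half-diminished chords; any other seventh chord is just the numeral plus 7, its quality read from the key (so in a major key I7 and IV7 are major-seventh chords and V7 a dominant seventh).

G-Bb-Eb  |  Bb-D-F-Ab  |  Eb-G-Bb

G-Bb-Eb: root Eb is the tonic; major triad there is I6.
Bb-D-F-Ab: root Bb is the dominant; dominant seventh chord there is V7.
Eb-G-Bb: major triad on Eb = scale degree 1 → I.

I6 - V7 - I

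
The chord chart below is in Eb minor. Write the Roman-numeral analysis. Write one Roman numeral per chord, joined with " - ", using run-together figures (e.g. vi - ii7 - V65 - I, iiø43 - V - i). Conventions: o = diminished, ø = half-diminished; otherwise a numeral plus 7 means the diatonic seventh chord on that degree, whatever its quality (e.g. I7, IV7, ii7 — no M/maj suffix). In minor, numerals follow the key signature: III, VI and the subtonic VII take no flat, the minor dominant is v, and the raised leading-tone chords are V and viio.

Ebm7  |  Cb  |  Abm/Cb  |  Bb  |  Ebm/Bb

i7 - VI - iv6 - V - i64

Ebm7: minor seventh chord on Eb = scale degree 1 → i7.
Cb: major triad on Cb = scale degree 6 → VI.
Abm/Cb: root Ab is the subdominant; minor triad there is iv6.
Bb: major triad on Bb = scale degree 5 → V.
Ebm/Bb has root Eb, degree 1 in Eb minor, so i64.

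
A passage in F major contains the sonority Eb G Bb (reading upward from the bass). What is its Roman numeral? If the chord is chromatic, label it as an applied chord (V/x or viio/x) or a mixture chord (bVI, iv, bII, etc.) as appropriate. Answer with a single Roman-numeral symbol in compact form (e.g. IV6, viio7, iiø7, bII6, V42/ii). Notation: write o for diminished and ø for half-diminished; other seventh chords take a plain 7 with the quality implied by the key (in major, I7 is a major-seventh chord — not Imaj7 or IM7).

Stacked in thirds the chord is Eb-G-Bb: a major triad on Eb.
Eb is the lowered seventh degree of F major (diatonic 7 would be E). This is a major triad on the lowered seventh degree (the subtonic), borrowed from the parallel minor.

bVII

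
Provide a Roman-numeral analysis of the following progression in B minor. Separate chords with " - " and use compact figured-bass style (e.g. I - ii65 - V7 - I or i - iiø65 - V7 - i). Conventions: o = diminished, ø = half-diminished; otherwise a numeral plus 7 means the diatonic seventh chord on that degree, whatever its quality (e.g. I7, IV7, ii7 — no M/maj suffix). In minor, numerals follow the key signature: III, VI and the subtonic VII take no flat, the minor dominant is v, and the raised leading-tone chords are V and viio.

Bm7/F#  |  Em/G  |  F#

Bm7/F#: minor seventh chord on B = scale degree 1 → i43.
Em/G: root E is the subdominant; minor triad there is iv6.
F#: major triad on F# = scale degree 5 → V.

i43 - iv6 - V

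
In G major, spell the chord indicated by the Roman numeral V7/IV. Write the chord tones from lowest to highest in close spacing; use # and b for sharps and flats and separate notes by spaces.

G B D F

V7/IV is a secondary dominant — the dominant seventh of IV. IV in G major is C, so the applied chord's root is G, a perfect fifth above.
Building a dominant seventh chord on G gives G-B-D-F.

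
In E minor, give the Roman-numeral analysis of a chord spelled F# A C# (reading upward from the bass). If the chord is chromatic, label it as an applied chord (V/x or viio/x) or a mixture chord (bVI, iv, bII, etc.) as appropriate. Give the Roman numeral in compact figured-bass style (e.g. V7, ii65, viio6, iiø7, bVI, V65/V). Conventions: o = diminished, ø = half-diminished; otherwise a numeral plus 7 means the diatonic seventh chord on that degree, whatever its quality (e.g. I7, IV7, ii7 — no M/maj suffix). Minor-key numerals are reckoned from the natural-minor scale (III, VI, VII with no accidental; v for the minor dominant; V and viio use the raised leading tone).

The pitches F#-A-C# form a minor triad rooted on F#.
F# is the second degree of E minor. This is the minor supertonic, borrowed from the parallel major (the Dorian ii).

ii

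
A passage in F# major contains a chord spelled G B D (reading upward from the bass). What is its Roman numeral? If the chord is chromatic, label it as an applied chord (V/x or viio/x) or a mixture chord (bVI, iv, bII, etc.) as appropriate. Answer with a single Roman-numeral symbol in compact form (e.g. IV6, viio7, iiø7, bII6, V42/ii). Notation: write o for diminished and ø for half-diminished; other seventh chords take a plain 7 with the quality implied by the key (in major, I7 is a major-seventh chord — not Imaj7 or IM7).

bII

Stacked in thirds the chord is G-B-D: a major triad on G.
G is the lowered second degree of F# major (diatonic 2 would be G#). This is the Neapolitan chord — a major triad on the lowered second degree.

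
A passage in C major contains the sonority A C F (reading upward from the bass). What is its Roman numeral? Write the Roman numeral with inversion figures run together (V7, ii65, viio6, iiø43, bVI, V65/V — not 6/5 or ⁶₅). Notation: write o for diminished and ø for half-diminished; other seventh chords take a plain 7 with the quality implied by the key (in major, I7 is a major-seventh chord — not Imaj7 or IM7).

Stacked in thirds the chord is F-A-C: a major triad on F.
F is scale degree 4 in C major, and a major triad on that degree is written IV.
With A in the bass the chord is in first inversion, so the figured bass is 6.

IV6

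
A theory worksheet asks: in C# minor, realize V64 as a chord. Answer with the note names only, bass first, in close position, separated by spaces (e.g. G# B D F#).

In C# minor, the dominant is G#. The dominant is major (leading tone raised), so V is a major triad.
Stacking thirds from G# gives G#-B#-D#.
With the 64 figure the chord is in second inversion; from the bass D# upward in close position it reads D#-G#-B#.

D# G# B#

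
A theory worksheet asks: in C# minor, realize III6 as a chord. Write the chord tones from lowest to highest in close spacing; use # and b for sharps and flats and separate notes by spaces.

The numeral's case and figure indicate a major triad. In C# minor its root, the third degree, is E.
Stacking thirds from E gives E-G#-B.
With the 6 figure the chord is in first inversion; from the bass G# upward in close position it reads G#-B-E.

G# B E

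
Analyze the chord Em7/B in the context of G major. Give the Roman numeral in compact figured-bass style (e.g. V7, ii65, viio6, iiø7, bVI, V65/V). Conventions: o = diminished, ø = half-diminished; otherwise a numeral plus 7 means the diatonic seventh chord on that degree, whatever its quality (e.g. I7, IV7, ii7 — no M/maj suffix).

The pitches E-G-B-D form a minor seventh chord rooted on E.
In G major, E is the submediant; the diatonic minor seventh chord there is vi7.
With B in the bass the chord is in second inversion, so the figured bass is 43.

vi43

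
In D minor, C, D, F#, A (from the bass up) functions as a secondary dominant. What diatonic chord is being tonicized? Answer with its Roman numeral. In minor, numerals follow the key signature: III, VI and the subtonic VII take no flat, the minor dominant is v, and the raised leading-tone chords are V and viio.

The chord is a dominant seventh chord on D.
A dominant resolves down a perfect fifth: D → G. In D minor, G is scale degree 4, i.e. iv.

iv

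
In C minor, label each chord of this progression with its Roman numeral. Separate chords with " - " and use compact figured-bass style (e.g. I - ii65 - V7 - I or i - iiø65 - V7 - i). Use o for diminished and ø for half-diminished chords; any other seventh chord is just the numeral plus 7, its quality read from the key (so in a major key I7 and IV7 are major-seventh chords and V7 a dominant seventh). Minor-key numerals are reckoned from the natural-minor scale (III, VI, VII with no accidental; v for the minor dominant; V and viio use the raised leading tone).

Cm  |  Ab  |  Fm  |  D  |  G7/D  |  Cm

Cm: minor triad on C = scale degree 1 → i.
Ab has root Ab, degree 6 in C minor, so VI.
Fm: root F is the subdominant; minor triad there is iv.
D: a major triad on D, the applied dominant of V → V/V.
G7/D: dominant seventh chord on G = scale degree 5 → V43.
Cm has root C, degree 1 in C minor, so i.

i - VI - iv - V/V - V43 - i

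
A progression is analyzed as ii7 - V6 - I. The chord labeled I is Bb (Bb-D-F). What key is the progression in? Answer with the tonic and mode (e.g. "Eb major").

Bb major

The anchor chord is a major triad on Bb, labeled I.
If Bb is scale degree 1 and the mode makes that degree carry a major triad, the tonic is Bb and the mode is major.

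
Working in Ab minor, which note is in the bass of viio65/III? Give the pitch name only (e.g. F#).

Db

The applied chord viio65/III is rooted on Bb: Bb-Db-Fb-Abb.
The figure 65 means first inversion — the third is in the bass.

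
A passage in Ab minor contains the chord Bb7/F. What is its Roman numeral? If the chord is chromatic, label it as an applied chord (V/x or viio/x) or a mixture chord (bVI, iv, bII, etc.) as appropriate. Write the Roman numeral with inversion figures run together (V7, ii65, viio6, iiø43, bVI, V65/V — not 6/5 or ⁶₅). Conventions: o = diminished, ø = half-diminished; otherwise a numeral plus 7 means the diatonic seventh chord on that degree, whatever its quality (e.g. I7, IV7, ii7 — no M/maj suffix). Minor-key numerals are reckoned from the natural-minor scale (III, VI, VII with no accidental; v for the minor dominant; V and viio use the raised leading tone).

The pitches Bb-D-F-Ab form a dominant seventh chord rooted on Bb.
Bb is not a diatonic chord root with this quality in Ab minor, but it lies a perfect fifth above Eb (V), so the chord functions as an applied dominant of V.
With F in the bass the chord is in second inversion, so the figured bass is 43.

V43/V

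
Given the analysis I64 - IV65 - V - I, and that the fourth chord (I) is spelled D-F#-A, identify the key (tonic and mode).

The anchor chord is a major triad on D, labeled I.
If D is scale degree 1 and the mode makes that degree carry a major triad, the tonic is D and the mode is major.

D major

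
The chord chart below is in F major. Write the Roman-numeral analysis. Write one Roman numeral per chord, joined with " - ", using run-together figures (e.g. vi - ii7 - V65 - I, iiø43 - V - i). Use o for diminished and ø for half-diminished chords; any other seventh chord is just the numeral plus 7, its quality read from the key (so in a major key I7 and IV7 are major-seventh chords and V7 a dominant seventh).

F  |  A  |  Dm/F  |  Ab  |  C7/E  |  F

F: major triad on F = scale degree 1 → I.
A: chromatic; A is V of vi, so V/vi.
Dm/F has root D, degree 6 in F major, so vi6.
Ab: Ab with this quality isn't in the key; it's bIII, borrowed from the parallel minor.
C7/E: dominant seventh chord on C = scale degree 5 → V65.
F has root F, degree 1 in F major, so I.

I - V/vi - vi6 - bIII - V65 - I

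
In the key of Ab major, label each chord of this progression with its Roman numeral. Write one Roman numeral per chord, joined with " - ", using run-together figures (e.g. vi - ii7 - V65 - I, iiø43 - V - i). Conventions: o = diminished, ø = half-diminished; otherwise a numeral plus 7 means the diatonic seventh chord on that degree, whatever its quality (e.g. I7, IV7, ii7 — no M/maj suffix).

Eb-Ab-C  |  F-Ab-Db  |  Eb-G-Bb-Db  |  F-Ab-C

Eb-Ab-C: major triad on Ab = scale degree 1 → I64.
F-Ab-Db: major triad on Db = scale degree 4 → IV6.
Eb-G-Bb-Db has root Eb, degree 5 in Ab major, so V7.
F-Ab-C has root F, degree 6 in Ab major, so vi.

I64 - IV6 - V7 - vi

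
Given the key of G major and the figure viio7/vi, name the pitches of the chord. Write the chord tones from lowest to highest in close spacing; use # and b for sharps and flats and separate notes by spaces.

D# F# A C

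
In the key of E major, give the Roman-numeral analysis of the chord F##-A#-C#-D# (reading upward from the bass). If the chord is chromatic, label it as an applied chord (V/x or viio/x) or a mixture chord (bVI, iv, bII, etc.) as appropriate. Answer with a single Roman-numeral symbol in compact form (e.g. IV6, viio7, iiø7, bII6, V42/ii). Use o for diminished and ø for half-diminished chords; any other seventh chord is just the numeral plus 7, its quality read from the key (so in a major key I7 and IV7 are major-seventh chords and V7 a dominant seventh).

Stacked in thirds the chord is D#-F##-A#-C#: a dominant seventh chord on D#.
D# is not a diatonic chord root with this quality in E major, but it lies a perfect fifth above G# (iii), so the chord functions as an applied dominant of iii.
With F## in the bass the chord is in first inversion, so the figured bass is 65.

V65/iii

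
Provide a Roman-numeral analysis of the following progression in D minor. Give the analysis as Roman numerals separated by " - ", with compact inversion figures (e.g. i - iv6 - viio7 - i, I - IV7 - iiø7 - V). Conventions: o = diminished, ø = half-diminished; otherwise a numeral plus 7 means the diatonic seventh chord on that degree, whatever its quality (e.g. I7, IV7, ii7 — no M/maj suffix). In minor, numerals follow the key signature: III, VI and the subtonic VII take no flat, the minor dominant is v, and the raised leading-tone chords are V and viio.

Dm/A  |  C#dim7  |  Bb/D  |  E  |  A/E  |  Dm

i64 - viio7 - VI6 - V/V - V64 - i

Dm/A: minor triad on D = scale degree 1 → i64.
C#dim7: root C# is the leading tone; fully diminished seventh chord there is viio7.
Bb/D: root Bb is the submediant; major triad there is VI6.
E: a major triad on E, the applied dominant of V → V/V.
A/E: root A is the dominant; major triad there is V64.
Dm: minor triad on D = scale degree 1 → i.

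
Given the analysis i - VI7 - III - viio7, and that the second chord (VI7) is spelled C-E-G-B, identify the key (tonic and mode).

E minor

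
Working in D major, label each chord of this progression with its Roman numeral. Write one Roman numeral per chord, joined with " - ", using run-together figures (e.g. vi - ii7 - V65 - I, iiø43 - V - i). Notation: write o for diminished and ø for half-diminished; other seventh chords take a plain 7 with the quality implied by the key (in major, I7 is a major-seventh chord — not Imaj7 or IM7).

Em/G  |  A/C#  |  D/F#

Em/G has root E, degree 2 in D major, so ii6.
A/C#: root A is the dominant; major triad there is V6.
D/F#: major triad on D = scale degree 1 → I6.

ii6 - V6 - I6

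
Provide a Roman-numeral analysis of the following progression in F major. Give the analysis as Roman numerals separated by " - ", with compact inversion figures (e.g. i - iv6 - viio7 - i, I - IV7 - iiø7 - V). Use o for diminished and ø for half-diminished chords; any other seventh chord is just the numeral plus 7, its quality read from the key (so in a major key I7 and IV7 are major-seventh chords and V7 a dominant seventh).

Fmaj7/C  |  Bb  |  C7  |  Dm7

I43 - IV - V7 - vi7

Fmaj7/C has root F, degree 1 in F major, so I43.
Bb has root Bb, degree 4 in F major, so IV.
C7: root C is the dominant; dominant seventh chord there is V7.
Dm7: root D is the submediant; minor seventh chord there is vi7.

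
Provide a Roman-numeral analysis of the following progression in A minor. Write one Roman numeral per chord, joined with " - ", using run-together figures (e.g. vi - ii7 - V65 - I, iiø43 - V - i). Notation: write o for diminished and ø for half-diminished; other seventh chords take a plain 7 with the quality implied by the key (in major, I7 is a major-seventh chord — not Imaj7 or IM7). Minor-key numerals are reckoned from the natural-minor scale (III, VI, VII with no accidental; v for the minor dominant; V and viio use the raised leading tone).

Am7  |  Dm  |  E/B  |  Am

Am7: minor seventh chord on A = scale degree 1 → i7.
Dm has root D, degree 4 in A minor, so iv.
E/B: major triad on E = scale degree 5 → V64.
Am: minor triad on A = scale degree 1 → i.

i7 - iv - V64 - i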